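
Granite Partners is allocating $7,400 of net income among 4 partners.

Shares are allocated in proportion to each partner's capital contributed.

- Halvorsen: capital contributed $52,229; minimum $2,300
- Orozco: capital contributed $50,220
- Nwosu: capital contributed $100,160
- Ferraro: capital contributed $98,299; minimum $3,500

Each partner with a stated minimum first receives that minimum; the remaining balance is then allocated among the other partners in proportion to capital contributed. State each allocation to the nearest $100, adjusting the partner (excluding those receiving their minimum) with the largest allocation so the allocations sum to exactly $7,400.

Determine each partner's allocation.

Halvorsen: $2,300; Orozco: $500; Nwosu: $1,100; Ferraro: $3,500

Minimums first: Halvorsen $2,300; Ferraro $3,500. Balance $1,600.
Balance split over remaining capital contributed 150,380: Orozco 534.33 → $500; Nwosu 1,065.67 → $1,100.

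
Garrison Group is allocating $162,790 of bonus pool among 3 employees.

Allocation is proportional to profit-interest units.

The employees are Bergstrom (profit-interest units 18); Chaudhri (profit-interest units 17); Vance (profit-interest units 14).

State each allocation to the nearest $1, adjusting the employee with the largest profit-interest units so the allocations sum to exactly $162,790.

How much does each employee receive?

Combined profit-interest units = 49.
Pro-rata amounts: Bergstrom 18/49 × $162,790 = 59,800.41; Chaudhri 17/49 × $162,790 = 56,478.16; Vance 14/49 × $162,790 = 46,511.43.
At nearest $1: Bergstrom $59,800; Chaudhri $56,478; Vance $46,511. Sum = $162,789.
Difference $162,790 − $162,789 = +$1 applied to largest profit-interest units (Bergstrom): Bergstrom becomes $59,801.

Bergstrom: $59,801; Chaudhri: $56,478; Vance: $46,511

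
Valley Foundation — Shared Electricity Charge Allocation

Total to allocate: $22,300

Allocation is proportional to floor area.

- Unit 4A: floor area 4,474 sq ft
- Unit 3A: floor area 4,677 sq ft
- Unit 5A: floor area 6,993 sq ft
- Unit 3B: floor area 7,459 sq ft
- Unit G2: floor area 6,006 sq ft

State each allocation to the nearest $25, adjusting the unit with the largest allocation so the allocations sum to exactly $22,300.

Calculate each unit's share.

Unit 4A: $3,375; Unit 3A: $3,525; Unit 5A: $5,275; Unit 3B: $5,600; Unit G2: $4,525

Total floor area = 29,609.
Proportional shares: Unit 4A 4,474/29,609 × $22,300 = 3,369.59; Unit 3A 4,677/29,609 × $22,300 = 3,522.48; Unit 5A 6,993/29,609 × $22,300 = 5,266.77; Unit 3B 7,459/29,609 × $22,300 = 5,617.74; Unit G2 6,006/29,609 × $22,300 = 4,523.42.
Rounded to nearest $25: Unit 4A $3,375; Unit 3A $3,525; Unit 5A $5,275; Unit 3B $5,625; Unit G2 $4,525. Sum = $22,325.
Difference $22,300 − $22,325 = −$25 applied to largest allocation (Unit 3B): Unit 3B becomes $5,600.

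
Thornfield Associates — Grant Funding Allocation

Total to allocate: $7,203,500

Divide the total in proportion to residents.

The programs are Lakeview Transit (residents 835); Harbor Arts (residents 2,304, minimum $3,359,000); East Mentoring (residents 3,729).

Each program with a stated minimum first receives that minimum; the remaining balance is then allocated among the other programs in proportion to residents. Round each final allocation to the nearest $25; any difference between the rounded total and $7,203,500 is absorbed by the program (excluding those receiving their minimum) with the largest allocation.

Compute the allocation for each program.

Minimums first: Harbor Arts $3,359,000. Balance $3,844,500.
Balance split over remaining residents 4,564: Lakeview Transit 703,364.92 → $703,375; East Mentoring 3,141,135.08 → $3,141,125.

Lakeview Transit: $703,375 | Harbor Arts: $3,359,000 | East Mentoring: $3,141,125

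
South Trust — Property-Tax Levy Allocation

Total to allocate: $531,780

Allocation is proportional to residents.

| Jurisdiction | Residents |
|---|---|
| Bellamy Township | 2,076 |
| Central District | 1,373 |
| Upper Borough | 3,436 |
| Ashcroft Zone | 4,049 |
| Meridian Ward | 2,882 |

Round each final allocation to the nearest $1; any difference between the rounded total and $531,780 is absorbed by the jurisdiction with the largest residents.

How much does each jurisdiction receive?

Sum of residents: 13,816.
Unrounded shares: Bellamy Township 2,076/13,816 × $531,780 = 79,905.56; Central District 1,373/13,816 × $531,780 = 52,846.98; Upper Borough 3,436/13,816 × $531,780 = 132,252.18; Ashcroft Zone 4,049/13,816 × $531,780 = 155,846.64; Meridian Ward 2,882/13,816 × $531,780 = 110,928.63.
At nearest $1: Bellamy Township $79,906; Central District $52,847; Upper Borough $132,252; Ashcroft Zone $155,847; Meridian Ward $110,929. Sum = $531,781.
Difference $531,780 − $531,781 = −$1 applied to largest residents (Ashcroft Zone): Ashcroft Zone becomes $155,846.

Bellamy Township: $79,906 · Central District: $52,847 · Upper Borough: $132,252 · Ashcroft Zone: $155,846 · Meridian Ward: $110,929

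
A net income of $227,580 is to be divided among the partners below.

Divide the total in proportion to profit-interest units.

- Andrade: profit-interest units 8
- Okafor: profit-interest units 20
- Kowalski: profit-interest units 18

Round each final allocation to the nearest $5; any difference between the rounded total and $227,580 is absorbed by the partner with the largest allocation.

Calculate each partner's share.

Sum of profit-interest units: 46.
Proportional shares: Andrade 8/46 × $227,580 = 39,579.13; Okafor 20/46 × $227,580 = 98,947.83; Kowalski 18/46 × $227,580 = 89,053.04.
At nearest $5: Andrade $39,580; Okafor $98,950; Kowalski $89,055. Sum = $227,585.
Difference $227,580 − $227,585 = −$5 applied to largest allocation (Okafor): Okafor becomes $98,945.

Andrade: $39,580 | Okafor: $98,945 | Kowalski: $89,055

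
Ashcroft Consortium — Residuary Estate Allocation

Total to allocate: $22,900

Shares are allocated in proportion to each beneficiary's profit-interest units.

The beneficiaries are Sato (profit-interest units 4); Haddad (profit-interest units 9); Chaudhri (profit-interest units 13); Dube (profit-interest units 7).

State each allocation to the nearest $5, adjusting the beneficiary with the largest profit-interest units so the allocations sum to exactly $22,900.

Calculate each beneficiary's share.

Sato: $2,775 · Haddad: $6,245 · Chaudhri: $9,020 · Dube: $4,860

Total profit-interest units = 4 + 9 + 13 + 7 = 33.
Proportional shares: Sato 2,775.76; Haddad 6,245.45; Chaudhri 9,021.21; Dube 4,857.58.
After rounding ($5): Sato $2,775; Haddad $6,245; Chaudhri $9,020; Dube $4,860. Sum = $22,900.
Sum already equals the total — no adjustment.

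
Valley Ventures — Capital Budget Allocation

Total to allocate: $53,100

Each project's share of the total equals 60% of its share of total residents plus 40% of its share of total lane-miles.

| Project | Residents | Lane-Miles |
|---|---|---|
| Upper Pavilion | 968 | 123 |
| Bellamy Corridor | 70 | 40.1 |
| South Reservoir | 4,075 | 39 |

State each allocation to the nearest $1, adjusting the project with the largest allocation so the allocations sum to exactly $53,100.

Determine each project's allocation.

Residents total 5,113; lane-miles total 202.1.
Composite weights (60% residents + 40% lane-miles): Upper Pavilion 0.3570; Bellamy Corridor 0.0876; South Reservoir 0.5554.
Raw shares: Upper Pavilion 18,958.65; Bellamy Corridor 4,650.55; South Reservoir 29,490.80.
Rounded to nearest $1: Upper Pavilion $18,959; Bellamy Corridor $4,651; South Reservoir $29,491. Sum = $53,101.
Difference $53,100 − $53,101 = −$1 applied to largest allocation (South Reservoir): South Reservoir becomes $29,490.

Upper Pavilion: $18,959 · Bellamy Corridor: $4,651 · South Reservoir: $29,490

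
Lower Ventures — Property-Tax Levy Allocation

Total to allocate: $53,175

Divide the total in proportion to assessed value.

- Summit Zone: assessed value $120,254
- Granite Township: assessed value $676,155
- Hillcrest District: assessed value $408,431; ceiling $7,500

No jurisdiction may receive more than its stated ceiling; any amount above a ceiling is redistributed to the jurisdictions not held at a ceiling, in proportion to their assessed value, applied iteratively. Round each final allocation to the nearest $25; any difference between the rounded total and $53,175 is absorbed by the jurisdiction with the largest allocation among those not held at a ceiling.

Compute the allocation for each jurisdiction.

Combined assessed value = 1,204,840.
Pro-rata shares before constraints: Summit Zone 5,307.35; Granite Township 29,841.76; Hillcrest District 18,025.89.
Held at cap: Hillcrest District ($7,500); remaining pool $45,675 reallocated over remaining assessed value 796,409.
Redistributed shares: Summit Zone 6,896.71 → $6,900; Granite Township 38,778.29 → $38,775.

Summit Zone: $6,900; Granite Township: $38,775; Hillcrest District: $7,500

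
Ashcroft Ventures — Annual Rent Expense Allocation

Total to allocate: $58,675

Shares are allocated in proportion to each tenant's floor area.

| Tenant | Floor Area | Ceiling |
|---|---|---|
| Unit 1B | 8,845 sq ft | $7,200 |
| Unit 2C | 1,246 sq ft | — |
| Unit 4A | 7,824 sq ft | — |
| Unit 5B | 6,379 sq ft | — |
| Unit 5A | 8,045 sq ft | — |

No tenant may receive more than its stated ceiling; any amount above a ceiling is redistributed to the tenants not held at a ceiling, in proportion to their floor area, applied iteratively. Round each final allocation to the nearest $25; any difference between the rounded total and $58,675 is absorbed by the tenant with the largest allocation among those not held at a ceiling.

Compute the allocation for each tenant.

Unit 1B: $7,200 | Unit 2C: $2,725 | Unit 4A: $17,150 | Unit 5B: $13,975 | Unit 5A: $17,625

Total floor area = 32,339.
Unconstrained shares: Unit 1B 16,048.13; Unit 2C 2,260.71; Unit 4A 14,195.65; Unit 5B 11,573.88; Unit 5A 14,596.63.
Capped: Unit 1B ($7,200); balance $51,475 reallocated over remaining floor area 23,494.
Redistributed shares: Unit 2C 2,729.97 → $2,725; Unit 4A 17,142.27 → $17,150; Unit 5B 13,976.29 → $13,975; Unit 5A 17,626.47 → $17,625.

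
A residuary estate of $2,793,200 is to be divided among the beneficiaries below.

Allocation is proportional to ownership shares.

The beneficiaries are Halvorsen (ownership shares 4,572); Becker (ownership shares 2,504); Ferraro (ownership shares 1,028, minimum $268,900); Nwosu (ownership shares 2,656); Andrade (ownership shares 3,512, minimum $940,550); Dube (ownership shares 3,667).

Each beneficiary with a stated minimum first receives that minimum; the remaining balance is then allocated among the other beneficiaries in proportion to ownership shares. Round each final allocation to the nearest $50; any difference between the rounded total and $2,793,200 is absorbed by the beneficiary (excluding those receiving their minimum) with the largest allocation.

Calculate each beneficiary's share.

Halvorsen: $540,400; Becker: $295,950; Ferraro: $268,900; Nwosu: $313,950; Andrade: $940,550; Dube: $433,450

Minimums first: Ferraro $268,900; Andrade $940,550. Remaining pool $1,583,750.
Remaining pool split over remaining ownership shares 13,399: Halvorsen 540,406.37 → $540,400; Becker 295,970.59 → $295,950; Nwosu 313,936.86 → $313,950; Dube 433,436.17 → $433,450.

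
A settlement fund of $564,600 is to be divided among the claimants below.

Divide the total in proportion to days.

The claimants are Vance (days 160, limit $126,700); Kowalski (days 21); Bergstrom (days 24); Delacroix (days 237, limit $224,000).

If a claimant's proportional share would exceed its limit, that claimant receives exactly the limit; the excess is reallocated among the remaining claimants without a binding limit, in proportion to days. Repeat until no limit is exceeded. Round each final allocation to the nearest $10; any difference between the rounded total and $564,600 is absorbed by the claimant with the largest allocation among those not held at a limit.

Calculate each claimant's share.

Vance: $126,700 · Kowalski: $99,820 · Bergstrom: $114,080 · Delacroix: $224,000

Sum of days: 442.
Proportional shares (ignoring caps): Vance 204,380.09; Kowalski 26,824.89; Bergstrom 30,657.01; Delacroix 302,738.01.
Held at cap: Vance ($126,700), Delacroix ($224,000); remaining pool $213,900 reallocated over remaining days 45.
Redistributed shares: Kowalski 99,820.00 → $99,820; Bergstrom 114,080.00 → $114,080.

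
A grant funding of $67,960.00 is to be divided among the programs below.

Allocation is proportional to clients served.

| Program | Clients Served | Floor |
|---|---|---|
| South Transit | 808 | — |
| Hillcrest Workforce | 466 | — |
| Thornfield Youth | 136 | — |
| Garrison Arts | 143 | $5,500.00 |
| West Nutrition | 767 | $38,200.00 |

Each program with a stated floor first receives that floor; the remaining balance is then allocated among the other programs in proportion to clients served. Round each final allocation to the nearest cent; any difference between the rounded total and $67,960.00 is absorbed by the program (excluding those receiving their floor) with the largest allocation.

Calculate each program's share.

South Transit: $13,902.19 · Hillcrest Workforce: $8,017.84 · Thornfield Youth: $2,339.97 · Garrison Arts: $5,500.00 · West Nutrition: $38,200.00

Minimums first: Garrison Arts $5,500.00; West Nutrition $38,200.00. Balance $24,260.00.
Balance split over remaining clients served 1,410: South Transit 13,902.1844 → $13,902.18; Hillcrest Workforce 8,017.8440 → $8,017.84; Thornfield Youth 2,339.9716 → $2,339.97.
Rounding difference +$0.01 applied to South Transit → $13,902.19.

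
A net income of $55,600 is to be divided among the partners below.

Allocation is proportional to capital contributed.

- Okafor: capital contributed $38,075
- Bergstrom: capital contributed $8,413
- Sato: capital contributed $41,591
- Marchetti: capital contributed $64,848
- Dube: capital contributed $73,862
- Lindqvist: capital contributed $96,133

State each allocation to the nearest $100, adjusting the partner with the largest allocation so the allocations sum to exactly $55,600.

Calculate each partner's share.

Okafor: $6,600 | Bergstrom: $1,400 | Sato: $7,200 | Marchetti: $11,200 | Dube: $12,700 | Lindqvist: $16,500

Capital contributed total: 322,922.
Pro-rata amounts: Okafor 38,075/322,922 × $55,600 = 6,555.67; Bergstrom 8,413/322,922 × $55,600 = 1,448.53; Sato 41,591/322,922 × $55,600 = 7,161.05; Marchetti 64,848/322,922 × $55,600 = 11,165.39; Dube 73,862/322,922 × $55,600 = 12,717.40; Lindqvist 96,133/322,922 × $55,600 = 16,551.97.
After rounding ($100): Okafor $6,600; Bergstrom $1,400; Sato $7,200; Marchetti $11,200; Dube $12,700; Lindqvist $16,600. Sum = $55,700.
Difference $55,600 − $55,700 = −$100 applied to largest allocation (Lindqvist): Lindqvist becomes $16,500.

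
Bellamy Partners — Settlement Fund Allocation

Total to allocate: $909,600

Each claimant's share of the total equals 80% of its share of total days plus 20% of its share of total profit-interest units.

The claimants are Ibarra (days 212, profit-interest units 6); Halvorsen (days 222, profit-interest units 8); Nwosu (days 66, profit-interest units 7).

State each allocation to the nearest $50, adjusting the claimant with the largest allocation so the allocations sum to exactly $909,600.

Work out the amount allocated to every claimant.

Totals — days 500, profit-interest units 21.
Blended shares (80% days + 20% profit-interest units): Ibarra 0.3963; Halvorsen 0.4314; Nwosu 0.1723.
Proportional shares: Ibarra 360,513.46; Halvorsen 392,392.78; Nwosu 156,693.76.
After rounding ($50): Ibarra $360,500; Halvorsen $392,400; Nwosu $156,700. Sum = $909,600.
No rounding difference to absorb.

Ibarra: $360,500; Halvorsen: $392,400; Nwosu: $156,700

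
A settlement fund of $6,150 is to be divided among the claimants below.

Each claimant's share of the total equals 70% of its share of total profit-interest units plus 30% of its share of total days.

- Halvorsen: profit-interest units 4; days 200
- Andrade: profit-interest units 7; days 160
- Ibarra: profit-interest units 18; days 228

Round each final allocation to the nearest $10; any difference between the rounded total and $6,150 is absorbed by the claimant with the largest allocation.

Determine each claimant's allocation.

Halvorsen: $1,220 · Andrade: $1,540 · Ibarra: $3,390

Profit-interest units total 29; days total 588.
Combined weights (70% profit-interest units + 30% days): Halvorsen 0.1986; Andrade 0.2506; Ibarra 0.5508.
Raw shares: Halvorsen 1,221.34; Andrade 1,541.18; Ibarra 3,387.48.
At nearest $10: Halvorsen $1,220; Andrade $1,540; Ibarra $3,390. Sum = $6,150.
No rounding difference to absorb.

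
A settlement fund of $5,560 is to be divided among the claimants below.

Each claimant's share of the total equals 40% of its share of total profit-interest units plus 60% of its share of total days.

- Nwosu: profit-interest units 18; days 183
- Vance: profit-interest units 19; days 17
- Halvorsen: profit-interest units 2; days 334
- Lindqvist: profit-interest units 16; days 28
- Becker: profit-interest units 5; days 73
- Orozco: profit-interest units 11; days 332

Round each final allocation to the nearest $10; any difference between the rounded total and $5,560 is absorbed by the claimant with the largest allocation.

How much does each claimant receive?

Profit-interest units total 71; days total 967.
Blended shares (40% profit-interest units + 60% days): Nwosu 0.2150; Vance 0.1176; Halvorsen 0.2185; Lindqvist 0.1075; Becker 0.0735; Orozco 0.2680.
Pro-rata amounts: Nwosu 1,195.15; Vance 653.80; Halvorsen 1,214.90; Lindqvist 597.78; Becker 408.46; Orozco 1,489.91.
After rounding ($10): Nwosu $1,200; Vance $650; Halvorsen $1,210; Lindqvist $600; Becker $410; Orozco $1,490. Sum = $5,560.
No rounding difference to absorb.

Nwosu: $1,200 · Vance: $650 · Halvorsen: $1,210 · Lindqvist: $600 · Becker: $410 · Orozco: $1,490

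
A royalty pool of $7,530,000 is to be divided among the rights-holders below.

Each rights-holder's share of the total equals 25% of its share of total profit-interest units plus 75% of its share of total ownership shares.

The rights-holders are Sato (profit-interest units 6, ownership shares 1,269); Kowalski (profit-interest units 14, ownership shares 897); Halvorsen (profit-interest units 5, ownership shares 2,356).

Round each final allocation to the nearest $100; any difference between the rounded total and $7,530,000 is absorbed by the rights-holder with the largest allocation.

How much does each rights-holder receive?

Sato: $2,036,600 | Kowalski: $2,174,500 | Halvorsen: $3,318,900

Totals — profit-interest units 25, ownership shares 4,522.
Blended shares (25% profit-interest units + 75% ownership shares): Sato 0.2705; Kowalski 0.2888; Halvorsen 0.4408.
Proportional shares: Sato 2,036,646.86; Kowalski 2,174,458.18; Halvorsen 3,318,894.96.
Rounded to nearest $100: Sato $2,036,600; Kowalski $2,174,500; Halvorsen $3,318,900. Sum = $7,530,000.
No rounding difference to absorb.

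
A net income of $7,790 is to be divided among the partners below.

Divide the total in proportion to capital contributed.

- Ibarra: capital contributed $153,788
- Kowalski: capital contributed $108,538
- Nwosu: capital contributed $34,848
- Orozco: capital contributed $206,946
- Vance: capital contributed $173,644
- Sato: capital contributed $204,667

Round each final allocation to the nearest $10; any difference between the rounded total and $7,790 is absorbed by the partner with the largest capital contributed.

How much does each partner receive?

Ibarra: $1,360 · Kowalski: $960 · Nwosu: $310 · Orozco: $1,820 · Vance: $1,530 · Sato: $1,810

Total capital contributed = 882,431.
Proportional shares: Ibarra 153,788/882,431 × $7,790 = 1,357.62; Kowalski 108,538/882,431 × $7,790 = 958.16; Nwosu 34,848/882,431 × $7,790 = 307.63; Orozco 206,946/882,431 × $7,790 = 1,826.90; Vance 173,644/882,431 × $7,790 = 1,532.91; Sato 204,667/882,431 × $7,790 = 1,806.78.
After rounding ($10): Ibarra $1,360; Kowalski $960; Nwosu $310; Orozco $1,830; Vance $1,530; Sato $1,810. Sum = $7,800.
Difference $7,790 − $7,800 = −$10 applied to largest capital contributed (Orozco): Orozco becomes $1,820.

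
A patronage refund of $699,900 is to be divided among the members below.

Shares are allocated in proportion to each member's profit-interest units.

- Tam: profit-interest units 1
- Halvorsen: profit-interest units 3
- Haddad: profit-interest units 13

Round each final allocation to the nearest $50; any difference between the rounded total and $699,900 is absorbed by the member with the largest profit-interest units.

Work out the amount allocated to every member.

Tam: $41,150; Halvorsen: $123,500; Haddad: $535,250

Profit-interest units total: 17.
Proportional shares: Tam 1/17 × $699,900 = 41,170.59; Halvorsen 3/17 × $699,900 = 123,511.76; Haddad 13/17 × $699,900 = 535,217.65.
Rounded to nearest $50: Tam $41,150; Halvorsen $123,500; Haddad $535,200. Sum = $699,850.
Difference $699,900 − $699,850 = +$50 applied to largest profit-interest units (Haddad): Haddad becomes $535,250.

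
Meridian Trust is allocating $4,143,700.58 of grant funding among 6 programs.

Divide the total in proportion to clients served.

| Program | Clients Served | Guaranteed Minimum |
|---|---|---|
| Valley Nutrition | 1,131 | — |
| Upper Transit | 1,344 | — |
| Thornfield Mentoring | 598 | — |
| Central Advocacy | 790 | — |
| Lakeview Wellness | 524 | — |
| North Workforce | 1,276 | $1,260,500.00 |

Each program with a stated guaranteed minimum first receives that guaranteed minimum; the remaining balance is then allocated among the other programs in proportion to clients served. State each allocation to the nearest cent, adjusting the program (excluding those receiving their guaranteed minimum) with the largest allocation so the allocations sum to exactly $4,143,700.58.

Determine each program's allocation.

Fund the minimums — North Workforce $1,260,500.00. Balance $2,883,200.58.
Balance split over remaining clients served 4,387: Valley Nutrition 743,309.7461 → $743,309.75; Upper Transit 883,296.4622 → $883,296.46; Thornfield Mentoring 393,014.3485 → $393,014.35; Central Advocacy 519,199.5574 → $519,199.56; Lakeview Wellness 344,380.4659 → $344,380.47.
Rounding difference −$0.01 applied to Upper Transit → $883,296.45.

Valley Nutrition: $743,309.75; Upper Transit: $883,296.45; Thornfield Mentoring: $393,014.35; Central Advocacy: $519,199.56; Lakeview Wellness: $344,380.47; North Workforce: $1,260,500.00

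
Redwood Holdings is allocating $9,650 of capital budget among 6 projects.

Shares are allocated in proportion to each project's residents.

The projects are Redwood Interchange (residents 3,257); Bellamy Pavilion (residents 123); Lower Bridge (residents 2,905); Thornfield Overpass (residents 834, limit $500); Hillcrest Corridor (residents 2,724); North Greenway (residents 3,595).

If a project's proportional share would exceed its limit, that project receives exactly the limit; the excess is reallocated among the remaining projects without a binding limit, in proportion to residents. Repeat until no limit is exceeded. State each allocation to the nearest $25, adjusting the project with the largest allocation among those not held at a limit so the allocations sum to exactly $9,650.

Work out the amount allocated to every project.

Total residents = 13,438.
Proportional shares (ignoring caps): Redwood Interchange 2,338.89; Bellamy Pavilion 88.33; Lower Bridge 2,086.12; Thornfield Overpass 598.91; Hillcrest Corridor 1,956.14; North Greenway 2,581.62.
Cap binds for Thornfield Overpass ($500); balance $9,150 reallocated over remaining residents 12,604.
Redistributed shares: Redwood Interchange 2,364.45 → $2,375; Bellamy Pavilion 89.29 → $100; Lower Bridge 2,108.91 → $2,100; Hillcrest Corridor 1,977.52 → $1,975; North Greenway 2,609.83 → $2,600.

Redwood Interchange: $2,375 | Bellamy Pavilion: $100 | Lower Bridge: $2,100 | Thornfield Overpass: $500 | Hillcrest Corridor: $1,975 | North Greenway: $2,600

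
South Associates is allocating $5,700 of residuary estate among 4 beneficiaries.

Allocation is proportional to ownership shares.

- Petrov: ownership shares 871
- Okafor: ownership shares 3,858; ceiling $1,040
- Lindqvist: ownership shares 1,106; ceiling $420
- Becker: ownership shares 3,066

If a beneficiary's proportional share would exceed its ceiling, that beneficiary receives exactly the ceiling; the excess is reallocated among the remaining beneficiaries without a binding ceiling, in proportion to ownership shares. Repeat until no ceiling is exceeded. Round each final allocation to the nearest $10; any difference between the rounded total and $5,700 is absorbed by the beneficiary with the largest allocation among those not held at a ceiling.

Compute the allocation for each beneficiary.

Combined ownership shares = 8,901.
Proportional shares (ignoring caps): Petrov 557.77; Okafor 2,470.58; Lindqvist 708.26; Becker 1,963.40.
Capped: Okafor ($1,040), Lindqvist ($420); residual $4,240 reallocated over remaining ownership shares 3,937.
Shares after redistribution: Petrov 938.03 → $940; Becker 3,301.97 → $3,300.

Petrov: $940; Okafor: $1,040; Lindqvist: $420; Becker: $3,300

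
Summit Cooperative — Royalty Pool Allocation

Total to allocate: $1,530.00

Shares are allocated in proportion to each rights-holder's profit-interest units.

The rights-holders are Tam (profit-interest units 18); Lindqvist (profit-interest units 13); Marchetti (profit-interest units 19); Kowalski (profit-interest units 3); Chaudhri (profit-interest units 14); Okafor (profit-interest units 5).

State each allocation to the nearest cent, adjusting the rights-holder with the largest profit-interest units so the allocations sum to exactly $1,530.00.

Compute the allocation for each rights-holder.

Tam: $382.50; Lindqvist: $276.25; Marchetti: $403.75; Kowalski: $63.75; Chaudhri: $297.50; Okafor: $106.25

Total profit-interest units = 18 + 13 + 19 + 3 + 14 + 5 = 72.
Proportional shares: Tam 382.5000; Lindqvist 276.2500; Marchetti 403.7500; Kowalski 63.7500; Chaudhri 297.5000; Okafor 106.2500.
Rounded to nearest cent: Tam $382.50; Lindqvist $276.25; Marchetti $403.75; Kowalski $63.75; Chaudhri $297.50; Okafor $106.25. Sum = $1,530.00.
Rounded total matches; no reconciliation needed.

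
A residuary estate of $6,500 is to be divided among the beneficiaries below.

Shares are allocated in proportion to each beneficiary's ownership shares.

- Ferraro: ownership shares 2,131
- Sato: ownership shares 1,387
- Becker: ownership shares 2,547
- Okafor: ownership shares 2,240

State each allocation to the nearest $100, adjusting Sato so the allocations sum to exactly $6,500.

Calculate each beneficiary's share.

Total ownership shares = 8,305.
Unrounded shares: Ferraro 2,131/8,305 × $6,500 = 1,667.85; Sato 1,387/8,305 × $6,500 = 1,085.55; Becker 2,547/8,305 × $6,500 = 1,993.44; Okafor 2,240/8,305 × $6,500 = 1,753.16.
After rounding ($100): Ferraro $1,700; Sato $1,100; Becker $2,000; Okafor $1,800. Sum = $6,600.
Difference $6,500 − $6,600 = −$100 applied to Sato: Sato becomes $1,000.

Ferraro: $1,700; Sato: $1,000; Becker: $2,000; Okafor: $1,800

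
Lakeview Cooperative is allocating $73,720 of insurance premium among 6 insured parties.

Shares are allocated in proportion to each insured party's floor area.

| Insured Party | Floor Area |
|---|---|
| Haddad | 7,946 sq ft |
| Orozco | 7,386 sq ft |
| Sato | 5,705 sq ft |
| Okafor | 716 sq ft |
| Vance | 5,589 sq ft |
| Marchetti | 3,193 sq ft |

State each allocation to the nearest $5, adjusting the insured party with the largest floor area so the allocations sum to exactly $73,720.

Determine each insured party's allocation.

Haddad: $19,180; Orozco: $17,830; Sato: $13,775; Okafor: $1,730; Vance: $13,495; Marchetti: $7,710

Combined floor area = 30,535.
Unrounded shares: Haddad 7,946/30,535 × $73,720 = 19,183.86; Orozco 7,386/30,535 × $73,720 = 17,831.86; Sato 5,705/30,535 × $73,720 = 13,773.46; Okafor 716/30,535 × $73,720 = 1,728.62; Vance 5,589/30,535 × $73,720 = 13,493.40; Marchetti 3,193/30,535 × $73,720 = 7,708.79.
After rounding ($5): Haddad $19,185; Orozco $17,830; Sato $13,775; Okafor $1,730; Vance $13,495; Marchetti $7,710. Sum = $73,725.
Difference $73,720 − $73,725 = −$5 applied to largest floor area (Haddad): Haddad becomes $19,180.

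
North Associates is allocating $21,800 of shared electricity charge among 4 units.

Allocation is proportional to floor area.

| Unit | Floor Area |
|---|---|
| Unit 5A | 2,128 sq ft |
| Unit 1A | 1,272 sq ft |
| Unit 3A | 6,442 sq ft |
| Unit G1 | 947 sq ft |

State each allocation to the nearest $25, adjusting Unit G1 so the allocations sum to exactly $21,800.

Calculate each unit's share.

Floor area total: 10,789.
Pro-rata amounts: Unit 5A 2,128/10,789 × $21,800 = 4,299.79; Unit 1A 1,272/10,789 × $21,800 = 2,570.17; Unit 3A 6,442/10,789 × $21,800 = 13,016.55; Unit G1 947/10,789 × $21,800 = 1,913.49.
At nearest $25: Unit 5A $4,300; Unit 1A $2,575; Unit 3A $13,025; Unit G1 $1,925. Sum = $21,825.
Difference $21,800 − $21,825 = −$25 applied to Unit G1: Unit G1 becomes $1,900.

Unit 5A: $4,300; Unit 1A: $2,575; Unit 3A: $13,025; Unit G1: $1,900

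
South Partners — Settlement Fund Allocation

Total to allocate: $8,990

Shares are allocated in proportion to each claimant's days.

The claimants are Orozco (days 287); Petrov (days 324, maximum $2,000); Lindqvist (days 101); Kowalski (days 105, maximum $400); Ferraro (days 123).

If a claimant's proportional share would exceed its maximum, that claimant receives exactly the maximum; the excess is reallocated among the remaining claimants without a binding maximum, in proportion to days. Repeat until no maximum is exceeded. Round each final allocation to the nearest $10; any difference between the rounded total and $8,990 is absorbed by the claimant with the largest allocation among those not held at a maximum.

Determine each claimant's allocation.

Orozco: $3,700 · Petrov: $2,000 · Lindqvist: $1,300 · Kowalski: $400 · Ferraro: $1,590

Total days = 940.
Unconstrained shares: Orozco 2,744.82; Petrov 3,098.68; Lindqvist 965.95; Kowalski 1,004.20; Ferraro 1,176.35.
Held at cap: Petrov ($2,000), Kowalski ($400); residual $6,590 reallocated over remaining days 511.
Redistributed shares: Orozco 3,701.23 → $3,700; Lindqvist 1,302.52 → $1,300; Ferraro 1,586.24 → $1,590.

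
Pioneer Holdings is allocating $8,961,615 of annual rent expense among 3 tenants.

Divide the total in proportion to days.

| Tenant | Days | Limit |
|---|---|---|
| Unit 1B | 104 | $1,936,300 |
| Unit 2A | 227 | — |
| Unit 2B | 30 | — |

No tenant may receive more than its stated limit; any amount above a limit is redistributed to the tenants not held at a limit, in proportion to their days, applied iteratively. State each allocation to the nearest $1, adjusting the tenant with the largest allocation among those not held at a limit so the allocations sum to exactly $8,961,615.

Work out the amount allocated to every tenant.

Sum of days: 361.
Proportional shares (ignoring caps): Unit 1B 2,581,739.501; Unit 2A 5,635,142.95; Unit 2B 744,732.55.
Held at cap: Unit 1B ($1,936,300); residual $7,025,315 reallocated over remaining days 257.
Remaining shares: Unit 2A 6,205,239.32 → $6,205,239; Unit 2B 820,075.68 → $820,076.

Unit 1B: $1,936,300 | Unit 2A: $6,205,239 | Unit 2B: $820,076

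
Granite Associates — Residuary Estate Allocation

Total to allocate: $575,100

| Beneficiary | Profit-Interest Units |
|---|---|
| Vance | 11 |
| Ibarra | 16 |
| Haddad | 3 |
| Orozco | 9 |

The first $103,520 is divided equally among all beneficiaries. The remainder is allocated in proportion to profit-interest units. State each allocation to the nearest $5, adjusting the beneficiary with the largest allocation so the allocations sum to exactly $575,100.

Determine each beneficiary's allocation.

First tranche $103,520 split equally: $25,880 each.
Remainder $471,580 by profit-interest units (total 39): Vance 133,009.74 → $133,010; Ibarra 193,468.72 → $193,470; Haddad 36,275.38 → $36,275; Orozco 108,826.15 → $108,825.
Totals: Vance $25,880 + $133,010 = $158,890; Ibarra $25,880 + $193,470 = $219,350; Haddad $25,880 + $36,275 = $62,155; Orozco $25,880 + $108,825 = $134,705.

Vance: $158,890; Ibarra: $219,350; Haddad: $62,155; Orozco: $134,705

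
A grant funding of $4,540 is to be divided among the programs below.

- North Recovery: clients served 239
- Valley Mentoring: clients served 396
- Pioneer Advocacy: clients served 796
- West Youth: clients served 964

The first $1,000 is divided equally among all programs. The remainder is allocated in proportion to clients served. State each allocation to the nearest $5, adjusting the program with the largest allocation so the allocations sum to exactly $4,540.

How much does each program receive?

First tranche $1,000 split equally: $250 each.
Remainder $3,540 by clients served (total 2,395): North Recovery 353.26 → $355; Valley Mentoring 585.32 → $585; Pioneer Advocacy 1,176.55 → $1,175; West Youth 1,424.87 → $1,425.
Totals: North Recovery $250 + $355 = $605; Valley Mentoring $250 + $585 = $835; Pioneer Advocacy $250 + $1,175 = $1,425; West Youth $250 + $1,425 = $1,675.

North Recovery: $605; Valley Mentoring: $835; Pioneer Advocacy: $1,425; West Youth: $1,675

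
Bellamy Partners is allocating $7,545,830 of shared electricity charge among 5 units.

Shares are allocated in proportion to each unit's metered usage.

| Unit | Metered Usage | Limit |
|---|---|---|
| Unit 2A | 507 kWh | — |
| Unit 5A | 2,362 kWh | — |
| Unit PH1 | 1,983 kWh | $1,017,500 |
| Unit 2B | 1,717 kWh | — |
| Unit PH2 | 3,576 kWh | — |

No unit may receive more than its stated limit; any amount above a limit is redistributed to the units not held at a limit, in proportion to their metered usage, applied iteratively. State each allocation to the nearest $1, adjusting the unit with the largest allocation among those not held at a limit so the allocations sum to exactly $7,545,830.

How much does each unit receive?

Combined metered usage = 10,145.
Unconstrained shares: Unit 2A 377,105.55; Unit 5A 1,756,850.71; Unit PH1 1,474,951.30; Unit 2B 1,277,101.05; Unit PH2 2,659,821.40.
Cap binds for Unit PH1 ($1,017,500); residual $6,528,330 reallocated over remaining metered usage 8,162.
Redistributed shares: Unit 2A 405,521.11 → $405,521; Unit 5A 1,889,232.47 → $1,889,232; Unit 2B 1,373,332.84 → $1,373,333; Unit PH2 2,860,243.58 → $2,860,244.

Unit 2A: $405,521 · Unit 5A: $1,889,232 · Unit PH1: $1,017,500 · Unit 2B: $1,373,333 · Unit PH2: $2,860,244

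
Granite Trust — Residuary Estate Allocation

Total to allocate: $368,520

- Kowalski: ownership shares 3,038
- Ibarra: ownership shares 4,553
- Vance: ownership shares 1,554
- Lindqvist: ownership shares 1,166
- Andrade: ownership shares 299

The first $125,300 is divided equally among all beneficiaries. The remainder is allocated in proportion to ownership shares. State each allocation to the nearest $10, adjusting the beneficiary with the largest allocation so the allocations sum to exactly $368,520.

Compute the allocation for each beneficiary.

Kowalski: $94,700 · Ibarra: $129,440 · Vance: $60,680 · Lindqvist: $51,790 · Andrade: $31,910

First tranche $125,300 split equally: $25,060 each.
Remainder $243,220 by ownership shares (total 10,610): Kowalski 69,642.07 → $69,640; Ibarra 104,371.41 → $104,370; Vance 35,623.36 → $35,620; Lindqvist 26,728.98 → $26,730; Andrade 6,854.17 → $6,850.
Rounding difference +$10 on remainder applied to Ibarra.
Totals: Kowalski $25,060 + $69,640 = $94,700; Ibarra $25,060 + $104,380 = $129,440; Vance $25,060 + $35,620 = $60,680; Lindqvist $25,060 + $26,730 = $51,790; Andrade $25,060 + $6,850 = $31,910.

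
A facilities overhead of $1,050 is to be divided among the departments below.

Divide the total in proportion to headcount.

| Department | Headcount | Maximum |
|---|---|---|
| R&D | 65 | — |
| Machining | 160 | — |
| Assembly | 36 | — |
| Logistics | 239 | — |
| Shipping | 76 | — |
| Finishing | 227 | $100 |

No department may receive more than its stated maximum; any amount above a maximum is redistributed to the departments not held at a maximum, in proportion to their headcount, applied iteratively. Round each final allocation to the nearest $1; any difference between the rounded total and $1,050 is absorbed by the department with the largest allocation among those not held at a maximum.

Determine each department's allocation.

Total headcount = 803.
Unconstrained shares: R&D 84.99; Machining 209.22; Assembly 47.07; Logistics 312.52; Shipping 99.38; Finishing 296.82.
Capped: Finishing ($100); remaining pool $950 reallocated over remaining headcount 576.
Shares after redistribution: R&D 107.20 → $107; Machining 263.89 → $264; Assembly 59.38 → $59; Logistics 394.18 → $394; Shipping 125.35 → $125.
Rounding difference +$1 applied to Logistics → $395.

R&D: $107 · Machining: $264 · Assembly: $59 · Logistics: $395 · Shipping: $125 · Finishing: $100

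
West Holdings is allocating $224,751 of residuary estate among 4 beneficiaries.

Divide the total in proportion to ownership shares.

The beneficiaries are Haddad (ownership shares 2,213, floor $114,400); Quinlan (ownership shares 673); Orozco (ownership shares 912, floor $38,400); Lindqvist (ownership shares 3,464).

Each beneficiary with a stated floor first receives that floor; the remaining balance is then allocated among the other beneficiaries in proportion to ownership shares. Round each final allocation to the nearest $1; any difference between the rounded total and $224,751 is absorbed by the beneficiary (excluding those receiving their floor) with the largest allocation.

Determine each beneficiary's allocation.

Haddad: $114,400 | Quinlan: $11,705 | Orozco: $38,400 | Lindqvist: $60,246

Fund the minimums — Haddad $114,400; Orozco $38,400. Residual $71,951.
Residual split over remaining ownership shares 4,137: Quinlan 11,704.86 → $11,705; Lindqvist 60,246.14 → $60,246.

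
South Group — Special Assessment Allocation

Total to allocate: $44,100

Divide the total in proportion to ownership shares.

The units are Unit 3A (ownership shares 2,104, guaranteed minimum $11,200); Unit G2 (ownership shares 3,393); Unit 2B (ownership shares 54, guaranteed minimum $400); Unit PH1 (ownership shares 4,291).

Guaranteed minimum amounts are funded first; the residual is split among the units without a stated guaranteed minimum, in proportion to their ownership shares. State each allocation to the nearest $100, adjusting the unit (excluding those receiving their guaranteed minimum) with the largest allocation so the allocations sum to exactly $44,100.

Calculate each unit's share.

Unit 3A: $11,200 | Unit G2: $14,400 | Unit 2B: $400 | Unit PH1: $18,100

Minimums first: Unit 3A $11,200; Unit 2B $400. Residual $32,500.
Residual split over remaining ownership shares 7,684: Unit G2 14,350.92 → $14,400; Unit PH1 18,149.08 → $18,100.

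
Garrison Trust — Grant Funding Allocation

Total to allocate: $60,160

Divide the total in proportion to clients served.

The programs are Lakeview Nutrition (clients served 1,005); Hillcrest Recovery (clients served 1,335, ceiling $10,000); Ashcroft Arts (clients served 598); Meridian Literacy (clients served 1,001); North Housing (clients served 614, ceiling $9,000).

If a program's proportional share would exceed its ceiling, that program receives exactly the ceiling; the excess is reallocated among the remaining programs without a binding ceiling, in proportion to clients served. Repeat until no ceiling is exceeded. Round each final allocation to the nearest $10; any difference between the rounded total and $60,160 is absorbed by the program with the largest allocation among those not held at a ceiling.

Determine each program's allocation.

Lakeview Nutrition: $15,890 · Hillcrest Recovery: $10,000 · Ashcroft Arts: $9,450 · Meridian Literacy: $15,820 · North Housing: $9,000

Total clients served = 4,553.
Proportional shares (ignoring caps): Lakeview Nutrition 13,279.33; Hillcrest Recovery 17,639.71; Ashcroft Arts 7,901.53; Meridian Literacy 13,226.48; North Housing 8,112.95.
Capped: Hillcrest Recovery ($10,000); balance $50,160 reallocated over remaining clients served 3,218.
Capped: North Housing ($9,000); balance $41,160 reallocated over remaining clients served 2,604.
Remaining shares: Lakeview Nutrition 15,885.48 → $15,890; Ashcroft Arts 9,452.26 → $9,450; Meridian Literacy 15,822.26 → $15,820.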